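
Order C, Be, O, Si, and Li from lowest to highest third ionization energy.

Si < C < O < Li < Be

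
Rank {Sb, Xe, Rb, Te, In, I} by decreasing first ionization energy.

Xe > I > Te > Sb > In > Rb

Rb is in period 5, group 1; In is in period 5, group 13; Sb is in period 5, group 15; Te is in period 5, group 16; I is in period 5, group 17; Xe is in period 5, group 18.
IE₁ increases left→right with effective nuclear charge and decreases top→bottom as the valence shell moves farther out.
All lie in period 5, so first ionization energy increases left to right.
So from highest to lowest: Xe > I > Te > Sb > In > Rb.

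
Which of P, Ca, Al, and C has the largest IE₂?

C

After 1 electron has been removed, what remains? P⁺ still has 4 valence electrons; Ca⁺ still has 1 valence electron; Al⁺ still has 2 valence electrons; C⁺ still has 3 valence electrons.
All are still removing valence electrons, so compare the +1 ions as you would atoms: IE_2 generally rises across a period (higher Z_eff) and falls down a group (larger shell), subject to the usual subshell exceptions.
Valence configurations: P⁺ [Ne]3s²3p², Ca⁺ [Ar]4s¹, Al⁺ [Ne]3s², C⁺ [He]2s²2p¹.
The numbers (kJ/mol): P 1907, Ca 1145, Al 1817, C 2353.
Hence IE_2: Ca < Al < P < C.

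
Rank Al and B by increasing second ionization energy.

IE_2 is the cost of taking one more electron from the +1 cation: Al⁺ still has 2 valence electrons; B⁺ still has 2 valence electrons.
All are still removing valence electrons, so compare the +1 ions as you would atoms: IE_2 generally rises across a period (higher Z_eff) and falls down a group (larger shell), subject to the usual subshell exceptions.
Valence configurations: Al⁺ [Ne]3s², B⁺ [He]2s².
The numbers (kJ/mol): Al 1817, B 2427.
So the second ionization energies run Al < B.

Al, B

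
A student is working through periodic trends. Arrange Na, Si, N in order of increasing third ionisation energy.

Si < N < Na

The third ionization energy removes an electron from the +2 ion. For each element: Na²⁺ is already 1 electron into the core; Si²⁺ still has 2 valence electrons; N²⁺ still has 3 valence electrons.
Pulling an electron out of a noble-gas core costs far more than removing a remaining valence electron, so Na sits at the high end of IE_3.
Valence configurations: Si²⁺ [Ne]3s², N²⁺ [He]2s²2p¹.
The numbers (kJ/mol): Na 6910, Si 3232, N 4578.
Hence IE_3: Si < N < Na.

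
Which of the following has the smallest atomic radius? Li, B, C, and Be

C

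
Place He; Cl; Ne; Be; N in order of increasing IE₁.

Be < Cl < N < Ne < He

He is in period 1, group 18; Be is in period 2, group 2; N is in period 2, group 15; Ne is in period 2, group 18; Cl is in period 3, group 17.
IE₁ increases left→right with effective nuclear charge and decreases top→bottom as the valence shell moves farther out.
These span different periods and groups, so the two trends combine.
Cl > Be: period and group pull opposite ways; the across-period shift dominates (1251 vs 900 kJ/mol).
N > Cl: period and group pull opposite ways; the down-group shift dominates (1402 vs 1251 kJ/mol).
Ne > N: both are in period 2; the period trend gives Ne the larger value.
He > Ne: they share group 18; the group trend gives He the larger value.
Approximate values (kJ/mol): He 2372, Be 900, N 1402, Ne 2081, Cl 1251.
So from lowest to highest: Be < Cl < N < Ne < He.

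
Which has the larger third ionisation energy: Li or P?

Li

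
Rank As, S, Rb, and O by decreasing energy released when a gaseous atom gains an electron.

S > O > As > Rb

O is in period 2, group 16; S is in period 3, group 16; As is in period 4, group 15; Rb is in period 5, group 1.
Atoms with high Z_eff and room in the valence shell (especially the halogens) have the most exothermic electron affinities.
These span different periods and groups, so the two trends combine.
As > Rb: both effects reinforce here, so As is clearly the higher of the two.
O > As: both effects reinforce here, so O is clearly the higher of the two.
S > O: this pair runs against the simple trend — see the exception note.
Note the exception: S has a higher electron affinity than O, contrary to the simple trend — the compact 2p subshell of O repels the added electron more than S's larger 3p does.
For reference (kJ/mol): O 141, S 200, As 78, Rb 47.
So from highest to lowest: S > O > As > Rb.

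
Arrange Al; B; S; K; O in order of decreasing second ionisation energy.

O, K, B, S, Al

IE_2 is the cost of taking one more electron from the +1 cation: Al⁺ still has 2 valence electrons; B⁺ still has 2 valence electrons; S⁺ still has 5 valence electrons; K⁺ is the bare [Ar] core; O⁺ still has 5 valence electrons.
Usually core removal costs more than valence removal, but here the competition is close: a tightly held n=2 valence electron can cost more to remove than an n=3 core electron, so the actual values have to decide it.
Valence configurations: Al⁺ [Ne]3s², B⁺ [He]2s², S⁺ [Ne]3s²3p³, O⁺ [He]2s²2p³.
Approximate IE_2 values (kJ/mol): Al 1817, B 2427, S 2252, K 3052, O 3388.
Overall IE_2 order: Al < S < B < K < O.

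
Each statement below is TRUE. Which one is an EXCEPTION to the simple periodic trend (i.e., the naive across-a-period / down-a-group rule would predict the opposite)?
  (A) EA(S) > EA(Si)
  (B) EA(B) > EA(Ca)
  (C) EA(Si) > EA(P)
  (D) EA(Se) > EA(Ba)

The general trend: electron affinity increases across a period and decreases down a group.
(A) S (period 3, group 16) vs Si (period 3, group 14): the stated order agrees with the simple trend.
(B) B (period 2, group 13) vs Ca (period 4, group 2): the stated order agrees with the simple trend.
(C) Si (period 3, group 14) vs P (period 3, group 15): the stated order contradicts the simple trend.
(D) Se (period 4, group 16) vs Ba (period 6, group 2): the stated order agrees with the simple trend.
The exception is (C): adding an electron to P's half-filled 3p³ is unfavourable, so Si (3p²) has the more exothermic EA.

(C)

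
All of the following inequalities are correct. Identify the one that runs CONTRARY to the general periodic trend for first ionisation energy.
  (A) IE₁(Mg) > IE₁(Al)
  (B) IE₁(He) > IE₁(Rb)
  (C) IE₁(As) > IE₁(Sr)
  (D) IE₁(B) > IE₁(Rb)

The general trend: first ionisation energy increases across a period and decreases down a group.
(A) Mg (period 3, group 2) vs Al (period 3, group 13): the stated order contradicts the simple trend.
(B) He (period 1, group 18) vs Rb (period 5, group 1): the stated order agrees with the simple trend.
(C) As (period 4, group 15) vs Sr (period 5, group 2): the stated order agrees with the simple trend.
(D) B (period 2, group 13) vs Rb (period 5, group 1): the stated order agrees with the simple trend.
The exception is (A): Al's single 3p electron is easier to remove than one from Mg's filled 3s².

(A)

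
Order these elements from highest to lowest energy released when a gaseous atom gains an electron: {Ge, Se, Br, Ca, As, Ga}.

Br > Se > Ge > As > Ga > Ca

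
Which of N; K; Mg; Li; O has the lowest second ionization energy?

Mg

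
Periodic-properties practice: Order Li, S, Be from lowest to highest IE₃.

S < Li < Be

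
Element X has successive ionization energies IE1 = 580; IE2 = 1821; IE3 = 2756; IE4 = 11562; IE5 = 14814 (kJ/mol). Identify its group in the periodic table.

Look for the largest jump between consecutive ionization energies: IE4/IE3 ≈ 4.2, far larger than any earlier ratio.
That jump marks the point where a core electron is being removed. So the atom has 3 valence electrons.
A main-group element with 3 valence electrons is in group 13.

Group 13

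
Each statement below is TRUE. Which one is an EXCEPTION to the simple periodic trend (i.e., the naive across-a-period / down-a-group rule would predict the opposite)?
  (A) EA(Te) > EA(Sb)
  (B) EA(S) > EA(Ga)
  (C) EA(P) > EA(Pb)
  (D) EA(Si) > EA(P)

(D)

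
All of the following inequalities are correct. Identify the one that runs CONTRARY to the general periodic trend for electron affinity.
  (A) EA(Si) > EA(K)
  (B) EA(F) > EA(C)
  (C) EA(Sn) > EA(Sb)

The general trend: electron affinity increases across a period and decreases down a group.
(A) Si (period 3, group 14) vs K (period 4, group 1): the stated order agrees with the simple trend.
(B) F (period 2, group 17) vs C (period 2, group 14): the stated order agrees with the simple trend.
(C) Sn (period 5, group 14) vs Sb (period 5, group 15): the stated order contradicts the simple trend.
The exception is (C): adding an electron to Sb's half-filled 5p³ is unfavourable, so Sn has the more exothermic EA.

(C)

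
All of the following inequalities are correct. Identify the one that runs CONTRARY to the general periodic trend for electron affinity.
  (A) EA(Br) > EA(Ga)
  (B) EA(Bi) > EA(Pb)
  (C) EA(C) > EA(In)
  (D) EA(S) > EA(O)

The general trend: electron affinity increases across a period and decreases down a group.
(A) Br (period 4, group 17) vs Ga (period 4, group 13): the stated order agrees with the simple trend.
(B) Bi (period 6, group 15) vs Pb (period 6, group 14): the stated order agrees with the simple trend.
(C) C (period 2, group 14) vs In (period 5, group 13): the stated order agrees with the simple trend.
(D) S (period 3, group 16) vs O (period 2, group 16): the stated order contradicts the simple trend.
The exception is (D): the compact 2p subshell of O repels the added electron more than S's larger 3p does.

(D)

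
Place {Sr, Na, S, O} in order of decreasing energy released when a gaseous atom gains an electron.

O is in period 2, group 16; Na is in period 3, group 1; S is in period 3, group 16; Sr is in period 5, group 2.
Adding an electron releases more energy for atoms nearer the top right (short of the noble gases).
Neither a single period nor a single group — weigh both effects.
Na > Sr: period and group pull opposite ways; the down-group shift dominates (53 vs 5 kJ/mol).
O > Na: both effects reinforce here, so O is clearly the higher of the two.
S > O: this pair runs against the simple trend — see the exception note.
Note the exception: S has a higher electron affinity than O, contrary to the simple trend — the compact 2p subshell of O repels the added electron more than S's larger 3p does.
For reference (kJ/mol): O 141, Na 53, S 200, Sr 5.
So from highest to lowest: S > O > Na > Sr.

S > O > Na > Sr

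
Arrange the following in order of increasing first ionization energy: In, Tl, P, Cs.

P is in period 3, group 15; In is in period 5, group 13; Cs is in period 6, group 1; Tl is in period 6, group 13.
First ionization energy rises across a period (greater Z_eff holds electrons more tightly) and falls down a group (valence electrons are farther from the nucleus).
These span different periods and groups, so the two trends combine.
In > Cs: relative to Cs, both the across-period and down-group shifts push In's first ionization energy up.
Tl > In: this pair runs against the simple trend — see the exception note.
P > Tl: relative to Tl, both the across-period and down-group shifts push P's first ionization energy up.
Note the exception: Tl has a higher first ionization energy than In, contrary to the simple trend — relativistic 6s stabilisation and poor 4f/5d shielding distort the trend for the heavy p-block elements.
Approximate values (kJ/mol): P 1012, In 558, Cs 376, Tl 589.
So from lowest to highest: Cs < In < Tl < P.

Cs < In < Tl < P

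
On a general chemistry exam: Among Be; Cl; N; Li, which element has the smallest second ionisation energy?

Be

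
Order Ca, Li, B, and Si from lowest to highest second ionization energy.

Ca, Si, B, Li

IE_2 is the cost of taking one more electron from the +1 cation: Ca⁺ still has 1 valence electron; Li⁺ is the bare [He] core; B⁺ still has 2 valence electrons; Si⁺ still has 3 valence electrons.
Pulling an electron out of a noble-gas core costs far more than removing a remaining valence electron, so Li sits at the high end of IE_2.
Valence configurations: Ca⁺ [Ar]4s¹, B⁺ [He]2s², Si⁺ [Ne]3s²3p¹.
Tabulated IE_2 (kJ/mol): Ca 1145, Li 7298, B 2427, Si 1577.
Putting it together, IE_2: Ca < Si < B < Li.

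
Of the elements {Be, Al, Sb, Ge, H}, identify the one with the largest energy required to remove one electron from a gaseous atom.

H

H is in period 1, group 1; Be is in period 2, group 2; Al is in period 3, group 13; Ge is in period 4, group 14; Sb is in period 5, group 15.
IE₁ increases left→right with effective nuclear charge and decreases top→bottom as the valence shell moves farther out.
These sit on a diagonal, where the across-period and down-group effects partly cancel.
Ge > Al: the two effects oppose for this pair; the across-period effect wins (762 vs 578 kJ/mol).
Sb > Ge: the two effects oppose for this pair; the across-period effect wins (831 vs 762 kJ/mol).
Be > Sb: the two effects oppose for this pair; the down-group effect wins (900 vs 831 kJ/mol).
H > Be: the two effects oppose for this pair; the down-group effect wins (1312 vs 900 kJ/mol).
Tabulated first ionization energy (kJ/mol): H 1312, Be 900, Al 578, Ge 762, Sb 831.
The largest energy required to remove one electron from a gaseous atom among these belongs to H.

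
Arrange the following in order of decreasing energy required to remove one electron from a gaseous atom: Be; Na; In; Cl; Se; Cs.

Cl > Se > Be > In > Na > Cs

Across a period the outer electron is held more tightly (higher IE₁); down a group it sits in a higher shell, more shielded, and comes off more easily.
Neither a single period nor a single group — weigh both effects.
Na > Cs: they share group 1; the group trend gives Na the larger value.
In > Na: the two effects oppose for this pair; the across-period effect wins (558 vs 496 kJ/mol).
Be > In: the two effects oppose for this pair; the down-group effect wins (900 vs 558 kJ/mol).
Se > Be: period and group pull opposite ways; the across-period shift dominates (941 vs 900 kJ/mol).
Cl > Se: both effects reinforce here, so Cl is clearly the higher of the two.
Approximate values (kJ/mol): Be 900, Na 496, Cl 1251, Se 941, In 558, Cs 376.
So from highest to lowest: Cl > Se > Be > In > Na > Cs.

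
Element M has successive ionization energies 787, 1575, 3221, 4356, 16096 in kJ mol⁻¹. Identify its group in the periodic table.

Look for the largest jump between consecutive ionization energies: IE5/IE4 ≈ 3.7, far larger than any earlier ratio.
That jump marks the point where a core electron is being removed. So the atom has 4 valence electrons.
A main-group element with 4 valence electrons is in group 14.

Group 14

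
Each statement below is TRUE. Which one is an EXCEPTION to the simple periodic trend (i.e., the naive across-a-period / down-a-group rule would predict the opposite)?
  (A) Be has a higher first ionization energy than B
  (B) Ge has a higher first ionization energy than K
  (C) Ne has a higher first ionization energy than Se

The general trend: first ionization energy increases across a period and decreases down a group.
(A) Be (period 2, group 2) vs B (period 2, group 13): the stated order contradicts the simple trend.
(B) Ge (period 4, group 14) vs K (period 4, group 1): the stated order agrees with the simple trend.
(C) Ne (period 2, group 18) vs Se (period 4, group 16): the stated order agrees with the simple trend.
The exception is (A): removing B's lone 2p electron is easier than breaking Be's filled 2s².

(A)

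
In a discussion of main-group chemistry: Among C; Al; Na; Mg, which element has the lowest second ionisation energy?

Consider each +1 ion: C⁺ still has 3 valence electrons; Al⁺ still has 2 valence electrons; Na⁺ is the bare [Ne] core; Mg⁺ still has 1 valence electron.
Pulling an electron out of a noble-gas core costs far more than removing a remaining valence electron, so Na sits at the high end of IE_2.
Valence configurations: C⁺ [He]2s²2p¹, Al⁺ [Ne]3s², Mg⁺ [Ne]3s¹.
Tabulated IE_2 (kJ/mol): C 2353, Al 1817, Na 4562, Mg 1451.
Hence IE_2: Mg < Al < C < Na.

Mg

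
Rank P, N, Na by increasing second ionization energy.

P < N < Na

Consider each +1 ion: P⁺ still has 4 valence electrons; N⁺ still has 4 valence electrons; Na⁺ is the bare [Ne] core.
Core electrons are held far more tightly than valence electrons, so Na tops the IE_2 order.
Valence configurations: P⁺ [Ne]3s²3p², N⁺ [He]2s²2p².
Approximate IE_2 values (kJ/mol): P 1907, N 2856, Na 4562.
So the second ionization energies run P < N < Na.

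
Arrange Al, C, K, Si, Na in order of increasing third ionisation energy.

Al < Si < K < C < Na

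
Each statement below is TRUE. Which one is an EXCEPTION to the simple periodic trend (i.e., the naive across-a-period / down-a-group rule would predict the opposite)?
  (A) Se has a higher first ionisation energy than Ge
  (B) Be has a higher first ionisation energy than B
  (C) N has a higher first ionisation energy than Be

The general trend: first ionisation energy increases across a period and decreases down a group.
(A) Se (period 4, group 16) vs Ge (period 4, group 14): the stated order agrees with the simple trend.
(B) Be (period 2, group 2) vs B (period 2, group 13): the stated order contradicts the simple trend.
(C) N (period 2, group 15) vs Be (period 2, group 2): the stated order agrees with the simple trend.
The exception is (B): removing B's lone 2p electron is easier than breaking Be's filled 2s².

(B)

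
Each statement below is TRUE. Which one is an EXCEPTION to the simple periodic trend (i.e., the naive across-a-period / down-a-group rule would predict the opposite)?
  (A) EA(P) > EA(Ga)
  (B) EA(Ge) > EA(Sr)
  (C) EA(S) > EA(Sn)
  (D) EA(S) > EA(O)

(D)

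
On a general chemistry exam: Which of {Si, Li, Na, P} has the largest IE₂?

Li

After 1 electron has been removed, what remains? Si⁺ still has 3 valence electrons; Li⁺ is the bare [He] core; Na⁺ is the bare [Ne] core; P⁺ still has 4 valence electrons.
Breaking into a closed-shell core is much more expensive than removing a leftover valence electron — Na and Li have the largest IE_2 here.
Valence configurations: Si⁺ [Ne]3s²3p¹, P⁺ [Ne]3s²3p².
Approximate IE_2 values (kJ/mol): Si 1577, Li 7298, Na 4562, P 1907.
Hence IE_2: Si < P < Na < Li.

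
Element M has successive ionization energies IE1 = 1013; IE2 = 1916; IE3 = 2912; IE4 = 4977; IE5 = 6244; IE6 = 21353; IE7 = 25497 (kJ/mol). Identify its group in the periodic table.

Look for the largest jump between consecutive ionization energies: IE6/IE5 ≈ 3.4, far larger than any earlier ratio.
That jump marks the point where a core electron is being removed. So the atom has 5 valence electrons.
A main-group element with 5 valence electrons is in group 15.

Group 15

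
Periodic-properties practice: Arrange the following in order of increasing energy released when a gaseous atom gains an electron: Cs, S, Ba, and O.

Ba < Cs < O < S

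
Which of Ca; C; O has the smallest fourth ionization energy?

C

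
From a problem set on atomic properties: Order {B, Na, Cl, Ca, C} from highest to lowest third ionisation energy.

Consider each +2 ion: B²⁺ still has 1 valence electron; Na²⁺ is already 1 electron into the core; Cl²⁺ still has 5 valence electrons; Ca²⁺ is the bare [Ar] core; C²⁺ still has 2 valence electrons.
Pulling an electron out of a noble-gas core costs far more than removing a remaining valence electron, so Ca and Na sit at the high end of IE_3.
Valence configurations: B²⁺ [He]2s¹, Cl²⁺ [Ne]3s²3p³, C²⁺ [He]2s².
Approximate IE_3 values (kJ/mol): B 3660, Na 6910, Cl 3822, Ca 4912, C 4620.
Overall IE_3 order: B < Cl < C < Ca < Na.

Na, Ca, C, Cl, B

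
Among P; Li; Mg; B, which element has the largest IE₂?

Li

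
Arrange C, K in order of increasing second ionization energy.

IE_2 is the cost of taking one more electron from the +1 cation: C⁺ still has 3 valence electrons; K⁺ is the bare [Ar] core.
Core electrons are held far more tightly than valence electrons, so K tops the IE_2 order.
Tabulated IE_2 (kJ/mol): C 2353, K 3052.
Overall IE_2 order: C < K.

C, K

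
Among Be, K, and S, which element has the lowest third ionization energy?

S

The third ionization energy removes an electron from the +2 ion. For each element: Be²⁺ is the bare [He] core; K²⁺ is already 1 electron into the core; S²⁺ still has 4 valence electrons.
Pulling an electron out of a noble-gas core costs far more than removing a remaining valence electron, so K and Be sit at the high end of IE_3.
Tabulated IE_3 (kJ/mol): Be 14849, K 4420, S 3357.
Hence IE_3: S < K < Be.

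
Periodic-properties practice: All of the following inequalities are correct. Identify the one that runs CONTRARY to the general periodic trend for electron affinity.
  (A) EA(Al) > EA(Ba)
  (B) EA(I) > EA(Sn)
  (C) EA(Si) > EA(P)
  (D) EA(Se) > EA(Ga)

(C)

The general trend: electron affinity increases across a period and decreases down a group.
(A) Al (period 3, group 13) vs Ba (period 6, group 2): the stated order agrees with the simple trend.
(B) I (period 5, group 17) vs Sn (period 5, group 14): the stated order agrees with the simple trend.
(C) Si (period 3, group 14) vs P (period 3, group 15): the stated order contradicts the simple trend.
(D) Se (period 4, group 16) vs Ga (period 4, group 13): the stated order agrees with the simple trend.
The exception is (C): adding an electron to P's half-filled 3p³ is unfavourable, so Si (3p²) has the more exothermic EA.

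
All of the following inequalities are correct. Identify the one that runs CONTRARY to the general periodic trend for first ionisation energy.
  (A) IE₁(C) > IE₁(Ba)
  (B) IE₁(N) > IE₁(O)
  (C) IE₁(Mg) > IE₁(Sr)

The general trend: first ionisation energy increases across a period and decreases down a group.
(A) C (period 2, group 14) vs Ba (period 6, group 2): the stated order agrees with the simple trend.
(B) N (period 2, group 15) vs O (period 2, group 16): the stated order contradicts the simple trend.
(C) Mg (period 3, group 2) vs Sr (period 5, group 2): the stated order agrees with the simple trend.
The exception is (B): pairing an electron in O's 2p⁴ costs repulsion energy, so O ionizes more easily than half-filled N (2p³).

(B)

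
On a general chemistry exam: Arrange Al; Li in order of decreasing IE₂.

After 1 electron has been removed, what remains? Al⁺ still has 2 valence electrons; Li⁺ is the bare [He] core.
Breaking into a closed-shell core is much more expensive than removing a leftover valence electron — Li has the largest IE_2 here.
Tabulated IE_2 (kJ/mol): Al 1817, Li 7298.
So the second ionization energies run Al < Li.

Li, Al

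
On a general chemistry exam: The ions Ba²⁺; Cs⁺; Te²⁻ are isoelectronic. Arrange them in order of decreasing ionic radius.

All of these have 54 electrons, so size is governed by nuclear charge alone: the more protons, the stronger the pull on the same electron cloud, and the smaller the ion.
Nuclear charges: Ba²⁺ (Z=56), Cs⁺ (Z=55), Te²⁻ (Z=52).
Largest to smallest: Te²⁻ > Cs⁺ > Ba²⁺.

Te²⁻ > Cs⁺ > Ba²⁺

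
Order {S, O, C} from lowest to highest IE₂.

S < C < O

The second ionization energy removes an electron from the +1 ion. For each element: S⁺ still has 5 valence electrons; O⁺ still has 5 valence electrons; C⁺ still has 3 valence electrons.
All are still removing valence electrons, so compare the +1 ions as you would atoms: IE_2 generally rises across a period (higher Z_eff) and falls down a group (larger shell), subject to the usual subshell exceptions.
Valence configurations: S⁺ [Ne]3s²3p³, O⁺ [He]2s²2p³, C⁺ [He]2s²2p¹.
Tabulated IE_2 (kJ/mol): S 2252, O 3388, C 2353.
So the second ionization energies run S < C < O.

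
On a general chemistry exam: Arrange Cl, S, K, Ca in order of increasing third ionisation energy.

After 2 electrons have been removed, what remains? Cl²⁺ still has 5 valence electrons; S²⁺ still has 4 valence electrons; K²⁺ is already 1 electron into the core; Ca²⁺ is the bare [Ar] core.
Core electrons are held far more tightly than valence electrons, so K and Ca top the IE_3 order.
Valence configurations: Cl²⁺ [Ne]3s²3p³, S²⁺ [Ne]3s²3p².
Tabulated IE_3 (kJ/mol): Cl 3822, S 3357, K 4420, Ca 4912.
Hence IE_3: S < Cl < K < Ca.

S, Cl, K, Ca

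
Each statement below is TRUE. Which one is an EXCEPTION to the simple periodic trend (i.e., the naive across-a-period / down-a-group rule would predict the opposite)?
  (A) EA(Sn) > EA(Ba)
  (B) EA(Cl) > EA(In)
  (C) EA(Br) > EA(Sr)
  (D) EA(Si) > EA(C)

The general trend: electron affinity increases across a period and decreases down a group.
(A) Sn (period 5, group 14) vs Ba (period 6, group 2): the stated order agrees with the simple trend.
(B) Cl (period 3, group 17) vs In (period 5, group 13): the stated order agrees with the simple trend.
(C) Br (period 4, group 17) vs Sr (period 5, group 2): the stated order agrees with the simple trend.
(D) Si (period 3, group 14) vs C (period 2, group 14): the stated order contradicts the simple trend.
The exception is (D): Si's larger, more diffuse 3p orbitals accept an added electron slightly more readily than C's compact 2p.

(D)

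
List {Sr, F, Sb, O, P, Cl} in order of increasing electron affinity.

Sr, P, Sb, O, F, Cl

O is in period 2, group 16; F is in period 2, group 17; P is in period 3, group 15; Cl is in period 3, group 17; Sr is in period 5, group 2; Sb is in period 5, group 15.
Adding an electron releases more energy for atoms nearer the top right (short of the noble gases).
Neither a single period nor a single group — weigh both effects.
P > Sr: both effects reinforce here, so P is clearly the higher of the two.
Sb > P: this pair runs against the simple trend — see the exception note.
O > Sb: relative to Sb, both the across-period and down-group shifts push O's electron affinity up.
F > O: both are in period 2; the period trend gives F the larger value.
Cl > F: this pair runs against the simple trend — see the exception note.
Note the exception: Sb has a higher electron affinity than P, contrary to the simple trend — both are half-filled np³, but the pairing/repulsion penalty for the added electron shrinks as the p orbitals become larger and more diffuse down the group, and for Sb that outweighs the weaker nuclear attraction.
Note the exception: Cl has a higher electron affinity than F, contrary to the simple trend — F's small 2p subshell makes the incoming electron feel strong e⁻–e⁻ repulsion, so Cl actually releases more energy on gaining an electron.
Approximate values (kJ/mol): O 141, F 328, P 72, Cl 349, Sr 5, Sb 103.
So from lowest to highest: Sr < P < Sb < O < F < Cl.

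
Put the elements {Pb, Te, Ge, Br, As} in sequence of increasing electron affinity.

Pb < As < Ge < Te < Br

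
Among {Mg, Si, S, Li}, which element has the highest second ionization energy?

After 1 electron has been removed, what remains? Mg⁺ still has 1 valence electron; Si⁺ still has 3 valence electrons; S⁺ still has 5 valence electrons; Li⁺ is the bare [He] core.
Core electrons are held far more tightly than valence electrons, so Li tops the IE_2 order.
Valence configurations: Mg⁺ [Ne]3s¹, Si⁺ [Ne]3s²3p¹, S⁺ [Ne]3s²3p³.
Approximate IE_2 values (kJ/mol): Mg 1451, Si 1577, S 2252, Li 7298.
So the second ionization energies run Mg < Si < S < Li.

Li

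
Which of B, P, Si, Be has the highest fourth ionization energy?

B

The fourth ionization energy removes an electron from the +3 ion. For each element: B³⁺ is the bare [He] core; P³⁺ still has 2 valence electrons; Si³⁺ still has 1 valence electron; Be³⁺ is already 1 electron into the core.
Breaking into a closed-shell core is much more expensive than removing a leftover valence electron — Be and B have the largest IE_4 here.
Valence configurations: P³⁺ [Ne]3s², Si³⁺ [Ne]3s¹.
Approximate IE_4 values (kJ/mol): B 25026, P 4964, Si 4356, Be 21007.
Hence IE_4: Si < P < Be < B.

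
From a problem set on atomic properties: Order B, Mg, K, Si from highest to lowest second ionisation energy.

The second ionization energy removes an electron from the +1 ion. For each element: B⁺ still has 2 valence electrons; Mg⁺ still has 1 valence electron; K⁺ is the bare [Ar] core; Si⁺ still has 3 valence electrons.
Pulling an electron out of a noble-gas core costs far more than removing a remaining valence electron, so K sits at the high end of IE_2.
Valence configurations: B⁺ [He]2s², Mg⁺ [Ne]3s¹, Si⁺ [Ne]3s²3p¹.
Approximate IE_2 values (kJ/mol): B 2427, Mg 1451, K 3052, Si 1577.
Hence IE_2: Mg < Si < B < K.

K, B, Si, Mg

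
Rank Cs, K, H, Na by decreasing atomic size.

H is in period 1, group 1; Na is in period 3, group 1; K is in period 4, group 1; Cs is in period 6, group 1.
Radius decreases left→right (rising Z_eff, same n) and increases top→bottom (higher n).
All are in group 1, so atomic radius increases down the group.
So from largest to smallest: Cs > K > Na > H.

Cs, K, Na, H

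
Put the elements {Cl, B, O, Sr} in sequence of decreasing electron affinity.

Cl > O > B > Sr

Adding an electron releases more energy for atoms nearer the top right (short of the noble gases).
Neither a single period nor a single group — weigh both effects.
B > Sr: relative to Sr, both the across-period and down-group shifts push B's electron affinity up.
O > B: O lies to the right of B in period 2, so the across-period effect alone puts O higher.
Cl > O: period and group pull opposite ways; the across-period shift dominates (349 vs 141 kJ/mol).
Tabulated electron affinity (kJ/mol): B 27, O 141, Cl 349, Sr 5.
So from highest to lowest: Cl > O > B > Sr.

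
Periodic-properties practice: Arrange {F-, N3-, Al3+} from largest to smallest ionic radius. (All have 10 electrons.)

All of these have 10 electrons, so size is governed by nuclear charge alone: the more protons, the stronger the pull on the same electron cloud, and the smaller the ion.
Nuclear charges: Al3+ (Z=13), F- (Z=9), N3- (Z=7).
Largest to smallest: N3- > F- > Al3+.

N3- > F- > Al3+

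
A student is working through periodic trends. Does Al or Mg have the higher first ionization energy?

Mg is in period 3, group 2; Al is in period 3, group 13.
Across a period the outer electron is held more tightly (higher IE₁); down a group it sits in a higher shell, more shielded, and comes off more easily.
All lie in period 3; the across-period trend (first ionization energy increases left to right) applies, with the exception below.
Note the exception: Mg has a higher first ionization energy than Al, contrary to the simple trend — Al's single 3p electron is easier to remove than one from Mg's filled 3s².
Approximate values (kJ/mol): Mg 738, Al 578.
So Mg has the higher first ionization energy (Mg > Al).

Mg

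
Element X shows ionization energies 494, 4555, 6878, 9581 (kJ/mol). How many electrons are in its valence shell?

1

Look for the largest jump between consecutive ionization energies: IE2/IE1 ≈ 9.2, far larger than any earlier ratio.
That jump marks the point where a core electron is being removed. So the atom has 1 valence electron.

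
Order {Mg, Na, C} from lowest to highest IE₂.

The second ionization energy removes an electron from the +1 ion. For each element: Mg⁺ still has 1 valence electron; Na⁺ is the bare [Ne] core; C⁺ still has 3 valence electrons.
Pulling an electron out of a noble-gas core costs far more than removing a remaining valence electron, so Na sits at the high end of IE_2.
Valence configurations: Mg⁺ [Ne]3s¹, C⁺ [He]2s²2p¹.
Tabulated IE_2 (kJ/mol): Mg 1451, Na 4562, C 2353.
Putting it together, IE_2: Mg < C < Na.

Mg < C < Na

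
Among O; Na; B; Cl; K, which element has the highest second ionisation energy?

Na

IE_2 is the cost of taking one more electron from the +1 cation: O⁺ still has 5 valence electrons; Na⁺ is the bare [Ne] core; B⁺ still has 2 valence electrons; Cl⁺ still has 6 valence electrons; K⁺ is the bare [Ar] core.
Usually core removal costs more than valence removal, but here the competition is close: a tightly held n=2 valence electron can cost more to remove than an n=3 core electron, so the actual values have to decide it.
Valence configurations: O⁺ [He]2s²2p³, B⁺ [He]2s², Cl⁺ [Ne]3s²3p⁴.
Tabulated IE_2 (kJ/mol): O 3388, Na 4562, B 2427, Cl 2298, K 3052.
Overall IE_2 order: Cl < B < K < O < Na.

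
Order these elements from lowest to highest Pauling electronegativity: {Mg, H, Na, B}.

H is in period 1, group 1; B is in period 2, group 13; Na is in period 3, group 1; Mg is in period 3, group 2.
Smaller atoms with higher effective nuclear charge are more electronegative.
These span different periods and groups, so the two trends combine.
Mg > Na: Mg lies to the right of Na in period 3, so the across-period effect alone puts Mg higher.
B > Mg: both effects reinforce here, so B is clearly the higher of the two.
H > B: period and group pull opposite ways; the down-group shift dominates (2.20 vs 2.04).
For reference (Pauling): H 2.20, B 2.04, Na 0.93, Mg 1.31.
So from lowest to highest: Na < Mg < B < H.

Na, Mg, B, H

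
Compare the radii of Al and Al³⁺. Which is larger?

Forming Al³⁺ removes 3 electrons from Al. Fewer electrons for the same nuclear charge means less shielding and a higher Z_eff on the remaining electrons, and for main-group metals the entire outer shell is lost.
A cation is smaller than its parent atom: Al³⁺ < Al.

Al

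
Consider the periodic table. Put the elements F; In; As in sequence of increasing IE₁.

In, As, F

F is in period 2, group 17; As is in period 4, group 15; In is in period 5, group 13.
Removing the outermost electron gets harder across a period and easier down a group.
Here both period and group differ, so the two effects have to be weighed against each other.
As > In: both effects reinforce here, so As is clearly the higher of the two.
F > As: both effects reinforce here, so F is clearly the higher of the two.
Tabulated first ionization energy (kJ/mol): F 1681, As 947, In 558.
So from lowest to highest: In < As < F.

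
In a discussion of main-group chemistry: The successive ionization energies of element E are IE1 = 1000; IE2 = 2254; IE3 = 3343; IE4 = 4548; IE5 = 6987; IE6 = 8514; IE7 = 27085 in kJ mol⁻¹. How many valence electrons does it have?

Look for the largest jump between consecutive ionization energies: IE7/IE6 ≈ 3.2, far larger than any earlier ratio.
That jump marks the point where a core electron is being removed. So the atom has 6 valence electrons.

6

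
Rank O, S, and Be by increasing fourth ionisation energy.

S < O < Be

After 3 electrons have been removed, what remains? O³⁺ still has 3 valence electrons; S³⁺ still has 3 valence electrons; Be³⁺ is already 1 electron into the core.
Core electrons are held far more tightly than valence electrons, so Be tops the IE_4 order.
Valence configurations: O³⁺ [He]2s²2p¹, S³⁺ [Ne]3s²3p¹.
Approximate IE_4 values (kJ/mol): O 7469, S 4556, Be 21007.
So the fourth ionization energies run S < O < Be.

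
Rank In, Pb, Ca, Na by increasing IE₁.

Na < In < Ca < Pb

Removing the outermost electron gets harder across a period and easier down a group.
A diagonal step moves right (one effect) and down (the opposite effect) at once.
In > Na: the two effects oppose for this pair; the across-period effect wins (558 vs 496 kJ/mol).
Ca > In: period and group pull opposite ways; the down-group shift dominates (590 vs 558 kJ/mol).
Pb > Ca: the two effects oppose for this pair; the across-period effect wins (716 vs 590 kJ/mol).
Approximate values (kJ/mol): Na 496, Ca 590, In 558, Pb 716.
So from lowest to highest: Na < In < Ca < Pb.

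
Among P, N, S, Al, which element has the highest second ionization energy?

N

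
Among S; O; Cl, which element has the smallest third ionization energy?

S

IE_3 is the cost of taking one more electron from the +2 cation: S²⁺ still has 4 valence electrons; O²⁺ still has 4 valence electrons; Cl²⁺ still has 5 valence electrons.
All are still removing valence electrons, so compare the +2 ions as you would atoms: IE_3 generally rises across a period (higher Z_eff) and falls down a group (larger shell), subject to the usual subshell exceptions.
Valence configurations: S²⁺ [Ne]3s²3p², O²⁺ [He]2s²2p², Cl²⁺ [Ne]3s²3p³.
Approximate IE_3 values (kJ/mol): S 3357, O 5300, Cl 3822.
Overall IE_3 order: S < Cl < O.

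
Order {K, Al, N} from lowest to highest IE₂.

IE_2 is the cost of taking one more electron from the +1 cation: K⁺ is the bare [Ar] core; Al⁺ still has 2 valence electrons; N⁺ still has 4 valence electrons.
Breaking into a closed-shell core is much more expensive than removing a leftover valence electron — K has the largest IE_2 here.
Valence configurations: Al⁺ [Ne]3s², N⁺ [He]2s²2p².
Tabulated IE_2 (kJ/mol): K 3052, Al 1817, N 2856.
Overall IE_2 order: Al < N < K.

Al < N < K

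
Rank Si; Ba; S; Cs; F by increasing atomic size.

F < S < Si < Ba < Cs

Across a period the added protons contract the valence shell; down a group each new principal shell makes the atom larger.
Here both period and group differ, so the two effects have to be weighed against each other.
S > F: relative to F, both the across-period and down-group shifts push S's atomic radius up.
Si > S: both are in period 3; the period trend gives Si the larger value.
Ba > Si: both effects reinforce here, so Ba is clearly the larger of the two.
Cs > Ba: Cs lies to the left of Ba in period 6, so the across-period effect alone puts Cs larger.
For reference (pm): F 64, Si 116, S 103, Cs 232, Ba 196.
So from smallest to largest: F < S < Si < Ba < Cs.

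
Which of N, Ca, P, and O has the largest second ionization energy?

O

IE_2 is the cost of taking one more electron from the +1 cation: N⁺ still has 4 valence electrons; Ca⁺ still has 1 valence electron; P⁺ still has 4 valence electrons; O⁺ still has 5 valence electrons.
All are still removing valence electrons, so compare the +1 ions as you would atoms: IE_2 generally rises across a period (higher Z_eff) and falls down a group (larger shell), subject to the usual subshell exceptions.
Valence configurations: N⁺ [He]2s²2p², Ca⁺ [Ar]4s¹, P⁺ [Ne]3s²3p², O⁺ [He]2s²2p³.
Approximate IE_2 values (kJ/mol): N 2856, Ca 1145, P 1907, O 3388.
Hence IE_2: Ca < P < N < O.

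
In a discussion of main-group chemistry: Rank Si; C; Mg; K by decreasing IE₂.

K > C > Si > Mg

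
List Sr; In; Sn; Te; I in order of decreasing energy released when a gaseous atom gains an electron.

I, Te, Sn, In, Sr

Sr is in period 5, group 2; In is in period 5, group 13; Sn is in period 5, group 14; Te is in period 5, group 16; I is in period 5, group 17.
Atoms with high Z_eff and room in the valence shell (especially the halogens) have the most exothermic electron affinities.
All lie in period 5, so electron affinity increases left to right.
So from highest to lowest: I > Te > Sn > In > Sr.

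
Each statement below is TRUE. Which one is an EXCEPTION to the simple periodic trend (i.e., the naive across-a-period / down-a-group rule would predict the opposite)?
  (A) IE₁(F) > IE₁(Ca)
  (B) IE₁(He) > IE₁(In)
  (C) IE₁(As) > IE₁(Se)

(C)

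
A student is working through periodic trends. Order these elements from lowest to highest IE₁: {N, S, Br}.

S < Br < N

N is in period 2, group 15; S is in period 3, group 16; Br is in period 4, group 17.
Removing the outermost electron gets harder across a period and easier down a group.
A diagonal step moves right (one effect) and down (the opposite effect) at once.
Br > S: period and group pull opposite ways; the across-period shift dominates (1140 vs 1000 kJ/mol).
N > Br: the two effects oppose for this pair; the down-group effect wins (1402 vs 1140 kJ/mol).
For reference (kJ/mol): N 1402, S 1000, Br 1140.
So from lowest to highest: S < Br < N.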